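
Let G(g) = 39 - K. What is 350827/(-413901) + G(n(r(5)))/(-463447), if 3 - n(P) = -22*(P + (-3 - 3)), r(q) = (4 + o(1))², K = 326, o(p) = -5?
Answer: -162470931082/191821176747 ≈ -0.84699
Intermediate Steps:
r(q) = 1 (r(q) = (4 - 5)² = (-1)² = 1)
n(P) = -129 + 22*P (n(P) = 3 - (-22)*(P + (-3 - 3)) = 3 - (-22)*(P - 6) = 3 - (-22)*(-6 + P) = 3 - (132 - 22*P) = 3 + (-132 + 22*P) = -129 + 22*P)
G(g) = -287 (G(g) = 39 - 1*326 = 39 - 326 = -287)
350827/(-413901) + G(n(r(5)))/(-463447) = 350827/(-413901) - 287/(-463447) = 350827*(-1/413901) - 287*(-1/463447) = -350827/413901 + 287/463447 = -162470931082/191821176747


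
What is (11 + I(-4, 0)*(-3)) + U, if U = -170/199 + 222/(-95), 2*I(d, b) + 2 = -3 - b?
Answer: 578829/37810 ≈ 15.309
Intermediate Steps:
I(d, b) = -5/2 - b/2 (I(d, b) = -1 + (-3 - b)/2 = -1 + (-3/2 - b/2) = -5/2 - b/2)
U = -60328/18905 (U = -170*1/199 + 222*(-1/95) = -170/199 - 222/95 = -60328/18905 ≈ -3.1911)
(11 + I(-4, 0)*(-3)) + U = (11 + (-5/2 - 1/2*0)*(-3)) - 60328/18905 = (11 + (-5/2 + 0)*(-3)) - 60328/18905 = (11 - 5/2*(-3)) - 60328/18905 = (11 + 15/2) - 60328/18905 = 37/2 - 60328/18905 = 578829/37810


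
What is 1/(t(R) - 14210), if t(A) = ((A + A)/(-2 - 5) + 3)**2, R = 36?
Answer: -49/693689 ≈ -7.0637e-5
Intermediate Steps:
t(A) = (3 - 2*A/7)**2 (t(A) = ((2*A)/(-7) + 3)**2 = ((2*A)*(-1/7) + 3)**2 = (-2*A/7 + 3)**2 = (3 - 2*A/7)**2)
1/(t(R) - 14210) = 1/((-21 + 2*36)**2/49 - 14210) = 1/((-21 + 72)**2/49 - 14210) = 1/((1/49)*51**2 - 14210) = 1/((1/49)*2601 - 14210) = 1/(2601/49 - 14210) = 1/(-693689/49) = -49/693689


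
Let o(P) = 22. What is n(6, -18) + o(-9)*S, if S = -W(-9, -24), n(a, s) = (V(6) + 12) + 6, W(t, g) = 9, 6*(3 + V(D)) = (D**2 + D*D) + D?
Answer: -170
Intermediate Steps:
V(D) = -3 + D**2/3 + D/6 (V(D) = -3 + ((D**2 + D*D) + D)/6 = -3 + ((D**2 + D**2) + D)/6 = -3 + (2*D**2 + D)/6 = -3 + (D + 2*D**2)/6 = -3 + (D**2/3 + D/6) = -3 + D**2/3 + D/6)
n(a, s) = 28 (n(a, s) = ((-3 + (1/3)*6**2 + (1/6)*6) + 12) + 6 = ((-3 + (1/3)*36 + 1) + 12) + 6 = ((-3 + 12 + 1) + 12) + 6 = (10 + 12) + 6 = 22 + 6 = 28)
S = -9 (S = -1*9 = -9)
n(6, -18) + o(-9)*S = 28 + 22*(-9) = 28 - 198 = -170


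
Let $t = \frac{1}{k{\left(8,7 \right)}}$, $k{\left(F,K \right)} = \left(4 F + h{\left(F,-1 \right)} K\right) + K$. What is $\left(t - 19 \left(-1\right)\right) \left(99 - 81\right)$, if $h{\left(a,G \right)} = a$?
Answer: $\frac{32508}{95} \approx 342.19$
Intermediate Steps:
$k{\left(F,K \right)} = K + 4 F + F K$ ($k{\left(F,K \right)} = \left(4 F + F K\right) + K = K + 4 F + F K$)
$t = \frac{1}{95}$ ($t = \frac{1}{7 + 4 \cdot 8 + 8 \cdot 7} = \frac{1}{7 + 32 + 56} = \frac{1}{95} \approx 0.010526$)
$\left(t - 19 \left(-1\right)\right) \left(99 - 81\right) = \left(\frac{1}{95} - 19 \left(-1\right)\right) \left(99 - 81\right) = \left(\frac{1}{95} - -19\right) 18 = \left(\frac{1}{95} + 19\right) 18 = \frac{1806}{95} \cdot 18 = \frac{32508}{95}$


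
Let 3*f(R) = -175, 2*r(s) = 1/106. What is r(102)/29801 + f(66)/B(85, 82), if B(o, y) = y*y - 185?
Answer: -1105597483/123936518004 ≈ -0.0089207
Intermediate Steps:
B(o, y) = -185 + y**2 (B(o, y) = y**2 - 185 = -185 + y**2)
r(s) = 1/212 (r(s) = (1/2)/106 = (1/2)*(1/106) = 1/212)
f(R) = -175/3 (f(R) = (1/3)*(-175) = -175/3)
r(102)/29801 + f(66)/B(85, 82) = (1/212)/29801 - 175/(3*(-185 + 82**2)) = (1/212)*(1/29801) - 175/(3*(-185 + 6724)) = 1/6317812 - 175/3/6539 = 1/6317812 - 175/3*1/6539 = 1/6317812 - 175/19617 = -1105597483/123936518004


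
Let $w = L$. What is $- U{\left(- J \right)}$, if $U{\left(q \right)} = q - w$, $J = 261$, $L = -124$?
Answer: $137$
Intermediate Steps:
$w = -124$
$U{\left(q \right)} = 124 + q$ ($U{\left(q \right)} = q - -124 = q + 124 = 124 + q$)
$- U{\left(- J \right)} = - (124 - 261) = \left(-1\right) \left(-137\right) = 137$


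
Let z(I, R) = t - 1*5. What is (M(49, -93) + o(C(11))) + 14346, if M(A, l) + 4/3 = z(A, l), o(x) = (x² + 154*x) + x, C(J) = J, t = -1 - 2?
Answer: 48488/3 ≈ 16163.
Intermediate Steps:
t = -3
o(x) = x² + 155*x
z(I, R) = -8 (z(I, R) = -3 - 1*5 = -3 - 5 = -8)
M(A, l) = -28/3 (M(A, l) = -4/3 - 8 = -28/3)
(M(49, -93) + o(C(11))) + 14346 = (-28/3 + 11*(155 + 11)) + 14346 = (-28/3 + 11*166) + 14346 = (-28/3 + 1826) + 14346 = 5450/3 + 14346 = 48488/3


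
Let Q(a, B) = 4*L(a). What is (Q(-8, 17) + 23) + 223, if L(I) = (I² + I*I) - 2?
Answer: 750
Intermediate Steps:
L(I) = -2 + 2*I² (L(I) = (I² + I²) - 2 = 2*I² - 2 = -2 + 2*I²)
Q(a, B) = -8 + 8*a² (Q(a, B) = 4*(-2 + 2*a²) = -8 + 8*a²)
(Q(-8, 17) + 23) + 223 = ((-8 + 8*(-8)²) + 23) + 223 = ((-8 + 8*64) + 23) + 223 = ((-8 + 512) + 23) + 223 = (504 + 23) + 223 = 527 + 223 = 750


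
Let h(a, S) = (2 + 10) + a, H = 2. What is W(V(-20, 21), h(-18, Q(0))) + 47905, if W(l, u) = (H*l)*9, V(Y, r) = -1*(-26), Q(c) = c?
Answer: 48373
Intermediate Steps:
h(a, S) = 12 + a
V(Y, r) = 26
W(l, u) = 18*l (W(l, u) = (2*l)*9 = 18*l)
W(V(-20, 21), h(-18, Q(0))) + 47905 = 18*26 + 47905 = 468 + 47905 = 48373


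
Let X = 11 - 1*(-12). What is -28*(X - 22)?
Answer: -28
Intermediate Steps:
X = 23 (X = 11 + 12 = 23)
-28*(X - 22) = -28*(23 - 22) = -28*1 = -28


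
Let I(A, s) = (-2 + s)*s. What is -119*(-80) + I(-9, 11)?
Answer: 9619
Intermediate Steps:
I(A, s) = s*(-2 + s)
-119*(-80) + I(-9, 11) = -119*(-80) + 11*(-2 + 11) = 9520 + 11*9 = 9520 + 99 = 9619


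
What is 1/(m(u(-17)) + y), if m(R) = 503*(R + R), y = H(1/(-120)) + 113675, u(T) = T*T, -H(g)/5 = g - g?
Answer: 1/404409 ≈ 2.4727e-6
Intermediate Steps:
H(g) = 0 (H(g) = -5*(g - g) = -5*0 = 0)
u(T) = T**2
y = 113675 (y = 0 + 113675 = 113675)
m(R) = 1006*R (m(R) = 503*(2*R) = 1006*R)
1/(m(u(-17)) + y) = 1/(1006*(-17)**2 + 113675) = 1/(1006*289 + 113675) = 1/(290734 + 113675) = 1/404409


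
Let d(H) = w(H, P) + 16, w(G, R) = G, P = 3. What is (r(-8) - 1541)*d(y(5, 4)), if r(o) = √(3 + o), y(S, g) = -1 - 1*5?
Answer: -15410 + 10*I*√5 ≈ -15410.0 + 22.361*I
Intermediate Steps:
y(S, g) = -6 (y(S, g) = -1 - 5 = -6)
d(H) = 16 + H (d(H) = H + 16 = 16 + H)
(r(-8) - 1541)*d(y(5, 4)) = (√(3 - 8) - 1541)*(16 - 6) = (√(-5) - 1541)*10 = (I*√5 - 1541)*10 = (-1541 + I*√5)*10 = -15410 + 10*I*√5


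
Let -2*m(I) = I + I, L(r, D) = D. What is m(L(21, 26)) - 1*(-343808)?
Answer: 343782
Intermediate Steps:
m(I) = -I (m(I) = -(I + I)/2 = -I)
m(L(21, 26)) - 1*(-343808) = -1*26 - 1*(-343808) = -26 + 343808 = 343782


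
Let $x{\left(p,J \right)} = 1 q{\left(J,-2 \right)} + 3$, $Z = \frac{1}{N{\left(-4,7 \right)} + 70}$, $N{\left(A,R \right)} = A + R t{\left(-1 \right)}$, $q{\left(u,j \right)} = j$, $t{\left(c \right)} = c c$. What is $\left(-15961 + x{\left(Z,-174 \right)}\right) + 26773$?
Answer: $10813$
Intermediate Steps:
$t{\left(c \right)} = c^{2}$
$N{\left(A,R \right)} = A + R$ ($N{\left(A,R \right)} = A + R \left(-1\right)^{2} = A + R 1 = A + R$)
$Z = \frac{1}{73}$ ($Z = \frac{1}{\left(-4 + 7\right) + 70} = \frac{1}{3 + 70} = \frac{1}{73} \approx 0.013699$)
$x{\left(p,J \right)} = 1$ ($x{\left(p,J \right)} = 1 \left(-2\right) + 3 = -2 + 3 = 1$)
$\left(-15961 + x{\left(Z,-174 \right)}\right) + 26773 = \left(-15961 + 1\right) + 26773 = -15960 + 26773 = 10813$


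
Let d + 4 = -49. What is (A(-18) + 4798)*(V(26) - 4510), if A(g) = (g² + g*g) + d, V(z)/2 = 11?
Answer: -24203784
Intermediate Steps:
d = -53 (d = -4 - 49 = -53)
V(z) = 22 (V(z) = 2*11 = 22)
A(g) = -53 + 2*g² (A(g) = (g² + g*g) - 53 = (g² + g²) - 53 = 2*g² - 53 = -53 + 2*g²)
(A(-18) + 4798)*(V(26) - 4510) = ((-53 + 2*(-18)²) + 4798)*(22 - 4510) = ((-53 + 2*324) + 4798)*(-4488) = ((-53 + 648) + 4798)*(-4488) = (595 + 4798)*(-4488) = 5393*(-4488) = -24203784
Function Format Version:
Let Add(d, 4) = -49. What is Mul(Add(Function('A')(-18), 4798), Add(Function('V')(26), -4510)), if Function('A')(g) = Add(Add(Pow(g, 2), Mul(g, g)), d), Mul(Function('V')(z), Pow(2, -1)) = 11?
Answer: -24203784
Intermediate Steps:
d = -53 (d = Add(-4, -49) = -53)
Function('V')(z) = 22 (Function('V')(z) = Mul(2, 11) = 22)
Function('A')(g) = Add(-53, Mul(2, Pow(g, 2))) (Function('A')(g) = Add(Add(Pow(g, 2), Mul(g, g)), -53) = Add(Add(Pow(g, 2), Pow(g, 2)), -53) = Add(Mul(2, Pow(g, 2)), -53) = Add(-53, Mul(2, Pow(g, 2))))
Mul(Add(Function('A')(-18), 4798), Add(Function('V')(26), -4510)) = Mul(Add(Add(-53, Mul(2, Pow(-18, 2))), 4798), Add(22, -4510)) = Mul(Add(Add(-53, Mul(2, 324)), 4798), -4488) = Mul(Add(Add(-53, 648), 4798), -4488) = Mul(Add(595, 4798), -4488) = Mul(5393, -4488) = -24203784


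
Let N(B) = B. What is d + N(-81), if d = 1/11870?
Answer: -961469/11870 ≈ -81.000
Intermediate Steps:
d = 1/11870 ≈ 8.4246e-5
d + N(-81) = 1/11870 - 81 = -961469/11870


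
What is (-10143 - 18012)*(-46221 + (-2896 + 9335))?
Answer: 1120062210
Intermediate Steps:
(-10143 - 18012)*(-46221 + (-2896 + 9335)) = -28155*(-46221 + 6439) = -28155*(-39782) = 1120062210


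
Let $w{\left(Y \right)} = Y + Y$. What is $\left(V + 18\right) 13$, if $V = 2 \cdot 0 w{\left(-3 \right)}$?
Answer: $234$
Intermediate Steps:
$w{\left(Y \right)} = 2 Y$
$V = 0$ ($V = 2 \cdot 0 \cdot 2 \left(-3\right) = 0 \left(-6\right) = 0$)
$\left(V + 18\right) 13 = \left(0 + 18\right) 13 = 18 \cdot 13 = 234$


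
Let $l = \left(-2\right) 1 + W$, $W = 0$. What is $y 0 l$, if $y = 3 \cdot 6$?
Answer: $0$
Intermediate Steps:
$y = 18$
$l = -2$ ($l = \left(-2\right) 1 + 0 = -2 + 0 = -2$)
$y 0 l = 18 \cdot 0 \left(-2\right) = 0 \left(-2\right) = 0$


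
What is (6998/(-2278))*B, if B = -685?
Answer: 2396815/1139 ≈ 2104.3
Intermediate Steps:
(6998/(-2278))*B = (6998/(-2278))*(-685) = (6998*(-1/2278))*(-685) = -3499/1139*(-685) = 2396815/1139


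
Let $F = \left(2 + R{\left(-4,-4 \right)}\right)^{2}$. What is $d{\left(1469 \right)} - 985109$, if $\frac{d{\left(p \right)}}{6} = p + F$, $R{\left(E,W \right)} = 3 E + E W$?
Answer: $-976079$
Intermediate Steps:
$F = 36$ ($F = \left(2 - 4 \left(3 - 4\right)\right)^{2} = \left(2 - -4\right)^{2} = \left(2 + 4\right)^{2} = 6^{2} = 36$)
$d{\left(p \right)} = 216 + 6 p$ ($d{\left(p \right)} = 6 \left(p + 36\right) = 6 \left(36 + p\right) = 216 + 6 p$)
$d{\left(1469 \right)} - 985109 = \left(216 + 6 \cdot 1469\right) - 985109 = \left(216 + 8814\right) - 985109 = 9030 - 985109 = -976079$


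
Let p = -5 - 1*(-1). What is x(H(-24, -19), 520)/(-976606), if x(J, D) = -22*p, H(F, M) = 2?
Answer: -44/488303 ≈ -9.0108e-5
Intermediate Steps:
p = -4 (p = -5 + 1 = -4)
x(J, D) = 88 (x(J, D) = -22*(-4) = 88)
x(H(-24, -19), 520)/(-976606) = 88/(-976606) = 88*(-1/976606) = -44/488303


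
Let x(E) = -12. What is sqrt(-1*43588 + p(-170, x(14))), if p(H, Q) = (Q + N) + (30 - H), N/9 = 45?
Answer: I*sqrt(42995) ≈ 207.35*I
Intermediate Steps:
N = 405 (N = 9*45 = 405)
p(H, Q) = 435 + Q - H (p(H, Q) = (Q + 405) + (30 - H) = (405 + Q) + (30 - H) = 435 + Q - H)
sqrt(-1*43588 + p(-170, x(14))) = sqrt(-1*43588 + (435 - 12 - 1*(-170))) = sqrt(-43588 + (435 - 12 + 170)) = sqrt(-43588 + 593) = sqrt(-42995) = I*sqrt(42995)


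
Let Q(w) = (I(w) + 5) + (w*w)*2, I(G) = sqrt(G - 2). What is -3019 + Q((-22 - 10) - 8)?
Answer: 186 + I*sqrt(42) ≈ 186.0 + 6.4807*I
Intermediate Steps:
I(G) = sqrt(-2 + G)
Q(w) = 5 + sqrt(-2 + w) + 2*w**2 (Q(w) = (sqrt(-2 + w) + 5) + (w*w)*2 = (5 + sqrt(-2 + w)) + w**2*2 = (5 + sqrt(-2 + w)) + 2*w**2 = 5 + sqrt(-2 + w) + 2*w**2)
-3019 + Q((-22 - 10) - 8) = -3019 + (5 + sqrt(-2 + ((-22 - 10) - 8)) + 2*((-22 - 10) - 8)**2) = -3019 + (5 + sqrt(-2 + (-32 - 8)) + 2*(-32 - 8)**2) = -3019 + (5 + sqrt(-2 - 40) + 2*(-40)**2) = -3019 + (5 + sqrt(-42) + 2*1600) = -3019 + (5 + I*sqrt(42) + 3200) = -3019 + (3205 + I*sqrt(42)) = 186 + I*sqrt(42)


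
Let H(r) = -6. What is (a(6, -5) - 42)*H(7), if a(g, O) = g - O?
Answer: 186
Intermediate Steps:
(a(6, -5) - 42)*H(7) = ((6 - 1*(-5)) - 42)*(-6) = ((6 + 5) - 42)*(-6) = (11 - 42)*(-6) = -31*(-6) = 186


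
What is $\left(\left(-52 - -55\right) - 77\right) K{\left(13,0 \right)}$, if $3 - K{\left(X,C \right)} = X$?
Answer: $740$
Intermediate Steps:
$K{\left(X,C \right)} = 3 - X$
$\left(\left(-52 - -55\right) - 77\right) K{\left(13,0 \right)} = \left(\left(-52 - -55\right) - 77\right) \left(3 - 13\right) = \left(\left(-52 + 55\right) - 77\right) \left(3 - 13\right) = \left(3 - 77\right) \left(-10\right) = \left(-74\right) \left(-10\right) = 740$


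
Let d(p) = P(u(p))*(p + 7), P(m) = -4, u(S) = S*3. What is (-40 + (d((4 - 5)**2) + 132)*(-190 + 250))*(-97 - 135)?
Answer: -1382720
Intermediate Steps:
u(S) = 3*S
d(p) = -28 - 4*p (d(p) = -4*(p + 7) = -4*(7 + p) = -28 - 4*p)
(-40 + (d((4 - 5)**2) + 132)*(-190 + 250))*(-97 - 135) = (-40 + ((-28 - 4*(4 - 5)**2) + 132)*(-190 + 250))*(-97 - 135) = (-40 + ((-28 - 4*(-1)**2) + 132)*60)*(-232) = (-40 + ((-28 - 4*1) + 132)*60)*(-232) = (-40 + ((-28 - 4) + 132)*60)*(-232) = (-40 + (-32 + 132)*60)*(-232) = (-40 + 100*60)*(-232) = (-40 + 6000)*(-232) = 5960*(-232) = -1382720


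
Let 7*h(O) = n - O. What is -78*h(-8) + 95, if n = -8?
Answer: 95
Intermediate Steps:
h(O) = -8/7 - O/7 (h(O) = (-8 - O)/7 = -8/7 - O/7)
-78*h(-8) + 95 = -78*(-8/7 - ⅐*(-8)) + 95 = -78*(-8/7 + 8/7) + 95 = -78*0 + 95 = 0 + 95 = 95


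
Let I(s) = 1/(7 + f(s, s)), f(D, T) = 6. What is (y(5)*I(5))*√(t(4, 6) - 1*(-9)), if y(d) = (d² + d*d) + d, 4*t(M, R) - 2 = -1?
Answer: 55*√37/26 ≈ 12.867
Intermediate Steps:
I(s) = 1/13 (I(s) = 1/(7 + 6) = 1/13)
t(M, R) = ¼ (t(M, R) = ½ + (¼)*(-1) = ½ - ¼ = ¼)
y(d) = d + 2*d² (y(d) = (d² + d²) + d = 2*d² + d = d + 2*d²)
(y(5)*I(5))*√(t(4, 6) - 1*(-9)) = ((5*(1 + 2*5))*(1/13))*√(¼ - 1*(-9)) = ((5*(1 + 10))*(1/13))*√(¼ + 9) = ((5*11)*(1/13))*√(37/4) = (55*(1/13))*(√37/2) = 55*(√37/2)/13 = 55*√37/26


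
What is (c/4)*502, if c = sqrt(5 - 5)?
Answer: 0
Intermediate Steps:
c = 0 (c = sqrt(0) = 0)
(c/4)*502 = (0/4)*502 = (0*(1/4))*502 = 0*502 = 0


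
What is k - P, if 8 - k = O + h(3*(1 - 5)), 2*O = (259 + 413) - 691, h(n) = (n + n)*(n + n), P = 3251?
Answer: -7619/2 ≈ -3809.5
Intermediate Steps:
h(n) = 4*n² (h(n) = (2*n)*(2*n) = 4*n²)
O = -19/2 (O = ((259 + 413) - 691)/2 = (672 - 691)/2 = (½)*(-19) = -19/2 ≈ -9.5000)
k = -1117/2 (k = 8 - (-19/2 + 4*(3*(1 - 5))²) = 8 - (-19/2 + 4*(3*(-4))²) = 8 - (-19/2 + 4*(-12)²) = 8 - (-19/2 + 4*144) = 8 - (-19/2 + 576) = 8 - 1*1133/2 = 8 - 1133/2 = -1117/2 ≈ -558.50)
k - P = -1117/2 - 1*3251 = -1117/2 - 3251 = -7619/2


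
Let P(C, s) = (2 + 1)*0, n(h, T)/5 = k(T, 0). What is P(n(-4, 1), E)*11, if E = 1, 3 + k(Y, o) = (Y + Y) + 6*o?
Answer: 0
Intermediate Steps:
k(Y, o) = -3 + 2*Y + 6*o (k(Y, o) = -3 + ((Y + Y) + 6*o) = -3 + (2*Y + 6*o) = -3 + 2*Y + 6*o)
n(h, T) = -15 + 10*T (n(h, T) = 5*(-3 + 2*T + 6*0) = 5*(-3 + 2*T + 0) = 5*(-3 + 2*T) = -15 + 10*T)
P(C, s) = 0 (P(C, s) = 3*0 = 0)
P(n(-4, 1), E)*11 = 0*11 = 0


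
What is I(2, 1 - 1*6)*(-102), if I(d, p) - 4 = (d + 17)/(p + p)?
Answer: -1071/5 ≈ -214.20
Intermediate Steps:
I(d, p) = 4 + (17 + d)/(2*p) (I(d, p) = 4 + (d + 17)/(p + p) = 4 + (17 + d)/((2*p)) = 4 + (17 + d)*(1/(2*p)) = 4 + (17 + d)/(2*p))
I(2, 1 - 1*6)*(-102) = ((17 + 2 + 8*(1 - 1*6))/(2*(1 - 1*6)))*(-102) = ((17 + 2 + 8*(1 - 6))/(2*(1 - 6)))*(-102) = ((1/2)*(17 + 2 + 8*(-5))/(-5))*(-102) = ((1/2)*(-1/5)*(17 + 2 - 40))*(-102) = ((1/2)*(-1/5)*(-21))*(-102) = (21/10)*(-102) = -1071/5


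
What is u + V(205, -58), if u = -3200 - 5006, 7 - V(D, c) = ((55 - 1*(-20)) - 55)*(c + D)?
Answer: -11139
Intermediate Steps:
V(D, c) = 7 - 20*D - 20*c (V(D, c) = 7 - ((55 - 1*(-20)) - 55)*(c + D) = 7 - ((55 + 20) - 55)*(D + c) = 7 - (75 - 55)*(D + c) = 7 - 20*(D + c) = 7 - (20*D + 20*c) = 7 + (-20*D - 20*c) = 7 - 20*D - 20*c)
u = -8206
u + V(205, -58) = -8206 + (7 - 20*205 - 20*(-58)) = -8206 + (7 - 4100 + 1160) = -8206 - 2933 = -11139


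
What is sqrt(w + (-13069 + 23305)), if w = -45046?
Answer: 59*I*sqrt(10) ≈ 186.57*I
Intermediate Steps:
sqrt(w + (-13069 + 23305)) = sqrt(-45046 + (-13069 + 23305)) = sqrt(-45046 + 10236) = sqrt(-34810) = 59*I*sqrt(10)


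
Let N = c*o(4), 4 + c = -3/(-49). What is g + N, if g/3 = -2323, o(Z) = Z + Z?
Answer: -343025/49 ≈ -7000.5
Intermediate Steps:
o(Z) = 2*Z
c = -193/49 (c = -4 - 3/(-49) = -4 - 3*(-1/49) = -4 + 3/49 = -193/49 ≈ -3.9388)
g = -6969 (g = 3*(-2323) = -6969)
N = -1544/49 (N = -386*4/49 = -193/49*8 = -1544/49 ≈ -31.510)
g + N = -6969 - 1544/49 = -343025/49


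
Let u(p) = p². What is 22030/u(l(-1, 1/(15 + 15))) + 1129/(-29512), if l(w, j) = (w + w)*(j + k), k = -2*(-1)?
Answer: 146279404991/109814152 ≈ 1332.1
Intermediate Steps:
k = 2
l(w, j) = 2*w*(2 + j) (l(w, j) = (w + w)*(j + 2) = (2*w)*(2 + j) = 2*w*(2 + j))
22030/u(l(-1, 1/(15 + 15))) + 1129/(-29512) = 22030/((2*(-1)*(2 + 1/(15 + 15)))²) + 1129/(-29512) = 22030/((2*(-1)*(2 + 1/30))²) + 1129*(-1/29512) = 22030/((2*(-1)*(2 + 1/30))²) - 1129/29512 = 22030/((2*(-1)*(61/30))²) - 1129/29512 = 22030/((-61/15)²) - 1129/29512 = 22030/(3721/225) - 1129/29512 = 22030*(225/3721) - 1129/29512 = 4956750/3721 - 1129/29512 = 146279404991/109814152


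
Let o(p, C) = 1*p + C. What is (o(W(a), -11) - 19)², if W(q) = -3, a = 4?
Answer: 1089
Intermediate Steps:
o(p, C) = C + p (o(p, C) = p + C = C + p)
(o(W(a), -11) - 19)² = ((-11 - 3) - 19)² = (-14 - 19)² = (-33)² = 1089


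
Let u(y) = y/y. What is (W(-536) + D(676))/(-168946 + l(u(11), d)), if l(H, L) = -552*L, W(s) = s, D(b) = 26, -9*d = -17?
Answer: 45/14999 ≈ 0.0030002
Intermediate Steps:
d = 17/9 (d = -⅑*(-17) = 17/9 ≈ 1.8889)
u(y) = 1
(W(-536) + D(676))/(-168946 + l(u(11), d)) = (-536 + 26)/(-168946 - 552*17/9) = -510/(-168946 - 3128/3) = -510/(-509966/3) = -510*(-3/509966) = 45/14999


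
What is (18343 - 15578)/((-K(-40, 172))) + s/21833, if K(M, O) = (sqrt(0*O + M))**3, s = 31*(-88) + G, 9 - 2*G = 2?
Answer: -5449/43666 - 553*I*sqrt(10)/160 ≈ -0.12479 - 10.93*I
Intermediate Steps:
G = 7/2 (G = 9/2 - 1/2*2 = 9/2 - 1 = 7/2 ≈ 3.5000)
s = -5449/2 (s = 31*(-88) + 7/2 = -2728 + 7/2 = -5449/2 ≈ -2724.5)
K(M, O) = M**(3/2) (K(M, O) = (sqrt(0 + M))**3 = (sqrt(M))**3 = M**(3/2))
(18343 - 15578)/((-K(-40, 172))) + s/21833 = (18343 - 15578)/((-(-40)**(3/2))) - 5449/2/21833 = 2765/((-(-80)*I*sqrt(10))) - 5449/2*1/21833 = 2765/((80*I*sqrt(10))) - 5449/43666 = 2765*(-I*sqrt(10)/800) - 5449/43666 = -553*I*sqrt(10)/160 - 5449/43666 = -5449/43666 - 553*I*sqrt(10)/160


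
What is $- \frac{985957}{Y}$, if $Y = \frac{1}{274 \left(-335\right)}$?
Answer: $90500993030$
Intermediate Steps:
$Y = - \frac{1}{91790}$ ($Y = \frac{1}{-91790} = - \frac{1}{91790} \approx -1.0894 \cdot 10^{-5}$)
$- \frac{985957}{Y} = - \frac{985957}{- \frac{1}{91790}} = \left(-985957\right) \left(-91790\right) = 90500993030$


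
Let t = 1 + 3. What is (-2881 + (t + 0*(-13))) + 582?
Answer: -2295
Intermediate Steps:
t = 4
(-2881 + (t + 0*(-13))) + 582 = (-2881 + (4 + 0*(-13))) + 582 = (-2881 + (4 + 0)) + 582 = (-2881 + 4) + 582 = -2877 + 582 = -2295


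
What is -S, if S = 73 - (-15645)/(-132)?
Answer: 2003/44 ≈ 45.523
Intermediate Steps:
S = -2003/44 (S = 73 - (-15645)*(-1)/132 = 73 - 149*35/44 = 73 - 5215/44 = -2003/44 ≈ -45.523)
-S = -1*(-2003/44) = 2003/44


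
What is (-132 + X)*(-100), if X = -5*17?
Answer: 21700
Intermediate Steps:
X = -85
(-132 + X)*(-100) = (-132 - 85)*(-100) = -217*(-100) = 21700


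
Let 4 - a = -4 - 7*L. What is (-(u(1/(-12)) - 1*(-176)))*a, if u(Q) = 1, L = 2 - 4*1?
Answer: 1062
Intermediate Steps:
L = -2 (L = 2 - 4 = -2)
a = -6 (a = 4 - (-4 - 7*(-2)) = 4 - (-4 + 14) = 4 - 1*10 = 4 - 10 = -6)
(-(u(1/(-12)) - 1*(-176)))*a = -(1 - 1*(-176))*(-6) = -(1 + 176)*(-6) = -1*177*(-6) = -177*(-6) = 1062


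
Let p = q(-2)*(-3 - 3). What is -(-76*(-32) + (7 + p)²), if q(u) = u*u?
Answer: -2721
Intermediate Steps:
q(u) = u²
p = -24 (p = (-2)²*(-3 - 3) = 4*(-6) = -24)
-(-76*(-32) + (7 + p)²) = -(-76*(-32) + (7 - 24)²) = -(2432 + (-17)²) = -(2432 + 289) = -1*2721 = -2721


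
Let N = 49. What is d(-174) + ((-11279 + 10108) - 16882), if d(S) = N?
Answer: -18004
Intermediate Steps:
d(S) = 49
d(-174) + ((-11279 + 10108) - 16882) = 49 + ((-11279 + 10108) - 16882) = 49 + (-1171 - 16882) = 49 - 18053 = -18004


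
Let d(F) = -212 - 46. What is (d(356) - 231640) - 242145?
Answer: -474043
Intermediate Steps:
d(F) = -258
(d(356) - 231640) - 242145 = (-258 - 231640) - 242145 = -231898 - 242145 = -474043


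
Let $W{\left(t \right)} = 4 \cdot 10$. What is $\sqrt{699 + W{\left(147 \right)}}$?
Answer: $\sqrt{739} \approx 27.185$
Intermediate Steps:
$W{\left(t \right)} = 40$
$\sqrt{699 + W{\left(147 \right)}} = \sqrt{699 + 40} = \sqrt{739}$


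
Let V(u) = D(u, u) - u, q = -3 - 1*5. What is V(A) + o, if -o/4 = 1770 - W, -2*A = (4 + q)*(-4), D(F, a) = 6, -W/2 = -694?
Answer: -1514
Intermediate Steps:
W = 1388 (W = -2*(-694) = 1388)
q = -8 (q = -3 - 5 = -8)
A = -8 (A = -(4 - 8)*(-4)/2 = -(-2)*(-4) = -1/2*16 = -8)
V(u) = 6 - u
o = -1528 (o = -4*(1770 - 1*1388) = -4*(1770 - 1388) = -4*382 = -1528)
V(A) + o = (6 - 1*(-8)) - 1528 = (6 + 8) - 1528 = 14 - 1528 = -1514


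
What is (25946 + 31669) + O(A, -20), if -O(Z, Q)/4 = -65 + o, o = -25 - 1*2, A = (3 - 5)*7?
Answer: 57983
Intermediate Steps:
A = -14 (A = -2*7 = -14)
o = -27 (o = -25 - 2 = -27)
O(Z, Q) = 368 (O(Z, Q) = -4*(-65 - 27) = -4*(-92) = 368)
(25946 + 31669) + O(A, -20) = (25946 + 31669) + 368 = 57615 + 368 = 57983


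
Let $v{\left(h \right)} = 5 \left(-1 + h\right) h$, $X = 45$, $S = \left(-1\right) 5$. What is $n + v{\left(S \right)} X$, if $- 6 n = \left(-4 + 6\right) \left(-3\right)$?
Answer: $6751$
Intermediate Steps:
$S = -5$
$n = 1$ ($n = - \frac{\left(-4 + 6\right) \left(-3\right)}{6} = - \frac{2 \left(-3\right)}{6} = \left(- \frac{1}{6}\right) \left(-6\right) = 1$)
$v{\left(h \right)} = 5 h \left(-1 + h\right)$
$n + v{\left(S \right)} X = 1 + 5 \left(-5\right) \left(-1 - 5\right) 45 = 1 + 5 \left(-5\right) \left(-6\right) 45 = 1 + 150 \cdot 45 = 1 + 6750 = 6751$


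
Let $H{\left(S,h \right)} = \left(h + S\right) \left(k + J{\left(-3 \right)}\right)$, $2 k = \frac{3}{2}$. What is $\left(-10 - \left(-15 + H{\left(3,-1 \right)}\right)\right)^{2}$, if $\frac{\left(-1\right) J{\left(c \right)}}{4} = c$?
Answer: $\frac{1681}{4} \approx 420.25$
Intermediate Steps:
$J{\left(c \right)} = - 4 c$
$k = \frac{3}{4}$ ($k = \frac{3 \cdot \frac{1}{2}}{2} = \frac{1}{2} \cdot \frac{3}{2} = \frac{3}{4} \approx 0.75$)
$H{\left(S,h \right)} = \frac{51 S}{4} + \frac{51 h}{4}$ ($H{\left(S,h \right)} = \left(h + S\right) \left(\frac{3}{4} - -12\right) = \left(S + h\right) \left(\frac{3}{4} + 12\right) = \left(S + h\right) \frac{51}{4} = \frac{51 S}{4} + \frac{51 h}{4}$)
$\left(-10 - \left(-15 + H{\left(3,-1 \right)}\right)\right)^{2} = \left(-10 - \left(-15 - \frac{51}{4} + \frac{153}{4}\right)\right)^{2} = \left(-10 + \left(15 - \left(\frac{153}{4} - \frac{51}{4}\right)\right)\right)^{2} = \left(-10 + \left(15 - \frac{51}{2}\right)\right)^{2} = \left(-10 - \frac{21}{2}\right)^{2} = \left(- \frac{41}{2}\right)^{2} = \frac{1681}{4}$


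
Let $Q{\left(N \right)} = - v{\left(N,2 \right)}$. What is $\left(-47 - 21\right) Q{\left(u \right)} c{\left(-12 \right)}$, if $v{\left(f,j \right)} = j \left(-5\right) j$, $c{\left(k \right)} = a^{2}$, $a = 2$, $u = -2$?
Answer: $-5440$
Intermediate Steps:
$c{\left(k \right)} = 4$ ($c{\left(k \right)} = 2^{2} = 4$)
$v{\left(f,j \right)} = - 5 j^{2}$ ($v{\left(f,j \right)} = - 5 j j = - 5 j^{2}$)
$Q{\left(N \right)} = 20$ ($Q{\left(N \right)} = - \left(-5\right) 2^{2} = - \left(-5\right) 4 = \left(-1\right) \left(-20\right) = 20$)
$\left(-47 - 21\right) Q{\left(u \right)} c{\left(-12 \right)} = \left(-47 - 21\right) 20 \cdot 4 = \left(-68\right) 20 \cdot 4 = \left(-1360\right) 4 = -5440$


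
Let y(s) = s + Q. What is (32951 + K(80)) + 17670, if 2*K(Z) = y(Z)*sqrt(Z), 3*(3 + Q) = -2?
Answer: 50621 + 458*sqrt(5)/3 ≈ 50962.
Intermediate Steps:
Q = -11/3 (Q = -3 + (1/3)*(-2) = -3 - 2/3 = -11/3 ≈ -3.6667)
y(s) = -11/3 + s (y(s) = s - 11/3 = -11/3 + s)
K(Z) = sqrt(Z)*(-11/3 + Z)/2 (K(Z) = ((-11/3 + Z)*sqrt(Z))/2 = (sqrt(Z)*(-11/3 + Z))/2 = sqrt(Z)*(-11/3 + Z)/2)
(32951 + K(80)) + 17670 = (32951 + sqrt(80)*(-11 + 3*80)/6) + 17670 = (32951 + (4*sqrt(5))*(-11 + 240)/6) + 17670 = (32951 + (1/6)*(4*sqrt(5))*229) + 17670 = (32951 + 458*sqrt(5)/3) + 17670 = 50621 + 458*sqrt(5)/3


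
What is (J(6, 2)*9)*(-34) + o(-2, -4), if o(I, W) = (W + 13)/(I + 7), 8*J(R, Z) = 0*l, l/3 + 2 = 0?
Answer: 9/5 ≈ 1.8000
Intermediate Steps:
l = -6 (l = -6 + 3*0 = -6 + 0 = -6)
J(R, Z) = 0 (J(R, Z) = (0*(-6))/8 = (1/8)*0 = 0)
o(I, W) = (13 + W)/(7 + I)
(J(6, 2)*9)*(-34) + o(-2, -4) = (0*9)*(-34) + (13 - 4)/(7 - 2) = 0*(-34) + 9/5 = 0 + (1/5)*9 = 0 + 9/5 = 9/5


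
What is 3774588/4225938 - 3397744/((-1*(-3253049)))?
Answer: -346622627510/2291197230827 ≈ -0.15128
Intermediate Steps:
3774588/4225938 - 3397744/((-1*(-3253049))) = 3774588*(1/4225938) - 3397744/3253049 = 629098/704323 - 3397744*1/3253049 = 629098/704323 - 3397744/3253049 = -346622627510/2291197230827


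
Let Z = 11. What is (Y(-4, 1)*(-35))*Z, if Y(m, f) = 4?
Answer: -1540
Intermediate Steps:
(Y(-4, 1)*(-35))*Z = (4*(-35))*11 = -140*11 = -1540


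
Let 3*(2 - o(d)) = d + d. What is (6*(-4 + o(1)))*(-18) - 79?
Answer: 209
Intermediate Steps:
o(d) = 2 - 2*d/3 (o(d) = 2 - (d + d)/3 = 2 - 2*d/3)
(6*(-4 + o(1)))*(-18) - 79 = (6*(-4 + (2 - 2/3*1)))*(-18) - 79 = (6*(-4 + (2 - 2/3)))*(-18) - 79 = (6*(-4 + 4/3))*(-18) - 79 = (6*(-8/3))*(-18) - 79 = -16*(-18) - 79 = 288 - 79 = 209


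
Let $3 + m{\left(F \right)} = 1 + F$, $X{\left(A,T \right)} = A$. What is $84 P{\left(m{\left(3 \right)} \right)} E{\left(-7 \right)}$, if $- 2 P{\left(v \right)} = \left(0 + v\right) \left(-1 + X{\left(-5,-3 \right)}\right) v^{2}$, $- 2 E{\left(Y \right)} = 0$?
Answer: $0$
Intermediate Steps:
$m{\left(F \right)} = -2 + F$ ($m{\left(F \right)} = -3 + \left(1 + F\right) = -2 + F$)
$E{\left(Y \right)} = 0$ ($E{\left(Y \right)} = \left(- \frac{1}{2}\right) 0 = 0$)
$P{\left(v \right)} = 3 v^{3}$ ($P{\left(v \right)} = - \frac{\left(0 + v\right) \left(-1 - 5\right) v^{2}}{2} = - \frac{v \left(-6\right) v^{2}}{2} = - \frac{- 6 v v^{2}}{2} = - \frac{\left(-6\right) v^{3}}{2} = 3 v^{3}$)
$84 P{\left(m{\left(3 \right)} \right)} E{\left(-7 \right)} = 84 \cdot 3 \left(-2 + 3\right)^{3} \cdot 0 = 84 \cdot 3 \cdot 1^{3} \cdot 0 = 84 \cdot 3 \cdot 1 \cdot 0 = 84 \cdot 3 \cdot 0 = 252 \cdot 0 = 0$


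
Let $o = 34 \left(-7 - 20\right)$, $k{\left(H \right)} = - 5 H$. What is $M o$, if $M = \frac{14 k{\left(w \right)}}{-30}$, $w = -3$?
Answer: $6426$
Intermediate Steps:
$o = -918$ ($o = 34 \left(-27\right) = -918$)
$M = -7$ ($M = \frac{14 \left(\left(-5\right) \left(-3\right)\right)}{-30} = 14 \cdot 15 \left(- \frac{1}{30}\right) = 210 \left(- \frac{1}{30}\right) = -7$)
$M o = \left(-7\right) \left(-918\right) = 6426$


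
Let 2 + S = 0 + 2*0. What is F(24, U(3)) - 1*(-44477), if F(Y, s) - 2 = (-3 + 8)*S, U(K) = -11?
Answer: 44469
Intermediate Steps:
S = -2 (S = -2 + (0 + 2*0) = -2 + (0 + 0) = -2 + 0 = -2)
F(Y, s) = -8 (F(Y, s) = 2 + (-3 + 8)*(-2) = 2 + 5*(-2) = 2 - 10 = -8)
F(24, U(3)) - 1*(-44477) = -8 - 1*(-44477) = -8 + 44477 = 44469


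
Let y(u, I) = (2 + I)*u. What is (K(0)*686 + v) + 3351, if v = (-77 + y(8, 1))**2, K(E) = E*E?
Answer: 6160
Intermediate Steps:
K(E) = E**2
y(u, I) = u*(2 + I)
v = 2809 (v = (-77 + 8*(2 + 1))**2 = (-77 + 8*3)**2 = (-77 + 24)**2 = (-53)**2 = 2809)
(K(0)*686 + v) + 3351 = (0**2*686 + 2809) + 3351 = (0*686 + 2809) + 3351 = (0 + 2809) + 3351 = 2809 + 3351 = 6160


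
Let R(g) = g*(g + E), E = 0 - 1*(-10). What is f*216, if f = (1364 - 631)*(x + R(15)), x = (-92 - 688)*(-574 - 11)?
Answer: 72304439400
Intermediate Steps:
E = 10 (E = 0 + 10 = 10)
R(g) = g*(10 + g) (R(g) = g*(g + 10) = g*(10 + g))
x = 456300 (x = -780*(-585) = 456300)
f = 334742775 (f = (1364 - 631)*(456300 + 15*(10 + 15)) = 733*(456300 + 15*25) = 733*(456300 + 375) = 733*456675 = 334742775)
f*216 = 334742775*216 = 72304439400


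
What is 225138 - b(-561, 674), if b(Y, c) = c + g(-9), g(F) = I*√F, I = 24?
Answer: 224464 - 72*I ≈ 2.2446e+5 - 72.0*I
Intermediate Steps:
g(F) = 24*√F
b(Y, c) = c + 72*I (b(Y, c) = c + 24*√(-9) = c + 24*(3*I) = c + 72*I)
225138 - b(-561, 674) = 225138 - (674 + 72*I) = 225138 + (-674 - 72*I) = 224464 - 72*I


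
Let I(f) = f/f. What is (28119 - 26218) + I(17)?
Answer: 1902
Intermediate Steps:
I(f) = 1
(28119 - 26218) + I(17) = (28119 - 26218) + 1 = 1901 + 1 = 1902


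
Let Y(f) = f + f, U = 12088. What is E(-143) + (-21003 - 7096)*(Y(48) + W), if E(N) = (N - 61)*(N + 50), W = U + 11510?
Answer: -665758734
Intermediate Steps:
Y(f) = 2*f
W = 23598 (W = 12088 + 11510 = 23598)
E(N) = (-61 + N)*(50 + N)
E(-143) + (-21003 - 7096)*(Y(48) + W) = (-3050 + (-143)² - 11*(-143)) + (-21003 - 7096)*(2*48 + 23598) = (-3050 + 20449 + 1573) - 28099*(96 + 23598) = 18972 - 28099*23694 = 18972 - 665777706 = -665758734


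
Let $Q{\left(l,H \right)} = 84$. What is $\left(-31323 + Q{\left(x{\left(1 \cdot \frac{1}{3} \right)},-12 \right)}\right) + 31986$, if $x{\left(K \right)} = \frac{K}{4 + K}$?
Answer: $747$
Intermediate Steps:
$\left(-31323 + Q{\left(x{\left(1 \cdot \frac{1}{3} \right)},-12 \right)}\right) + 31986 = \left(-31323 + 84\right) + 31986 = -31239 + 31986 = 747$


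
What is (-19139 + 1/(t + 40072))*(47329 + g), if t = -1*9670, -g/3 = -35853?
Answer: -45061866090388/15201 ≈ -2.9644e+9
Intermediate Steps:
g = 107559 (g = -3*(-35853) = 107559)
t = -9670
(-19139 + 1/(t + 40072))*(47329 + g) = (-19139 + 1/(-9670 + 40072))*(47329 + 107559) = (-19139 + 1/30402)*154888 = -581863877/30402*154888 = -45061866090388/15201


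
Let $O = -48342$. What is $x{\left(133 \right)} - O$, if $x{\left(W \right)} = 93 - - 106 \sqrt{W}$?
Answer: $48435 + 106 \sqrt{133} \approx 49657.0$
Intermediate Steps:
$x{\left(W \right)} = 93 + 106 \sqrt{W}$
$x{\left(133 \right)} - O = \left(93 + 106 \sqrt{133}\right) - -48342 = \left(93 + 106 \sqrt{133}\right) + 48342 = 48435 + 106 \sqrt{133}$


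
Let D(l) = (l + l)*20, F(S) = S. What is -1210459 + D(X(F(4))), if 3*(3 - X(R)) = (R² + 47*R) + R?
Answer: -3639337/3 ≈ -1.2131e+6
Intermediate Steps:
X(R) = 3 - 16*R - R²/3 (X(R) = 3 - ((R² + 47*R) + R)/3 = 3 - (R² + 48*R)/3 = 3 + (-16*R - R²/3) = 3 - 16*R - R²/3)
D(l) = 40*l (D(l) = (2*l)*20 = 40*l)
-1210459 + D(X(F(4))) = -1210459 + 40*(3 - 16*4 - ⅓*4²) = -1210459 + 40*(3 - 64 - ⅓*16) = -1210459 + 40*(3 - 64 - 16/3) = -1210459 + 40*(-199/3) = -1210459 - 7960/3 = -3639337/3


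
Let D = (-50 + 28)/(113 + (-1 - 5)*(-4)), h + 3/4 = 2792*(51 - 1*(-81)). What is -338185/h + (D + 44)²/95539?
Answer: -2372518381209112/2643444996401943 ≈ -0.89751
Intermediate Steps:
h = 1474173/4 (h = -¾ + 2792*(51 - 1*(-81)) = -¾ + 2792*(51 + 81) = -¾ + 2792*132 = -¾ + 368544 = 1474173/4 ≈ 3.6854e+5)
D = -22/137 (D = -22/(113 - 6*(-4)) = -22/(113 + 24) = -22/137 ≈ -0.16058)
-338185/h + (D + 44)²/95539 = -338185/1474173/4 + (-22/137 + 44)²/95539 = -338185*4/1474173 + (6006/137)²*(1/95539) = -1352740/1474173 + (36072036/18769)*(1/95539) = -1352740/1474173 + 36072036/1793171491 = -2372518381209112/2643444996401943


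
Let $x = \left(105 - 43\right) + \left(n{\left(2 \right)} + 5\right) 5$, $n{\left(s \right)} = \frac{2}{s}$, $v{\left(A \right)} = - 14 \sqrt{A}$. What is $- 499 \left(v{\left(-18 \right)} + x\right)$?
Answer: $-45908 + 20958 i \sqrt{2} \approx -45908.0 + 29639.0 i$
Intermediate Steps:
$x = 92$ ($x = \left(105 - 43\right) + \left(\frac{2}{2} + 5\right) 5 = 62 + \left(2 \cdot \frac{1}{2} + 5\right) 5 = 62 + \left(1 + 5\right) 5 = 62 + 6 \cdot 5 = 62 + 30 = 92$)
$- 499 \left(v{\left(-18 \right)} + x\right) = - 499 \left(- 14 \sqrt{-18} + 92\right) = - 499 \left(- 14 \cdot 3 i \sqrt{2} + 92\right) = - 499 \left(- 42 i \sqrt{2} + 92\right) = - 499 \left(92 - 42 i \sqrt{2}\right) = -45908 + 20958 i \sqrt{2}$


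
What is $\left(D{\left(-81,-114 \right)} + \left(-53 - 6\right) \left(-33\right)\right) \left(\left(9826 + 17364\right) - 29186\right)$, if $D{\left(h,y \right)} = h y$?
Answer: $-22317276$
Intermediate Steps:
$\left(D{\left(-81,-114 \right)} + \left(-53 - 6\right) \left(-33\right)\right) \left(\left(9826 + 17364\right) - 29186\right) = \left(\left(-81\right) \left(-114\right) + \left(-53 - 6\right) \left(-33\right)\right) \left(\left(9826 + 17364\right) - 29186\right) = \left(9234 - -1947\right) \left(27190 - 29186\right) = \left(9234 + 1947\right) \left(-1996\right) = 11181 \left(-1996\right) = -22317276$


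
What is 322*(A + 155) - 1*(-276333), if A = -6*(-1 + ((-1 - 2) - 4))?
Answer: 341699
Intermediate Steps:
A = 48 (A = -6*(-1 + (-3 - 4)) = -6*(-1 - 7) = -6*(-8) = 48)
322*(A + 155) - 1*(-276333) = 322*(48 + 155) - 1*(-276333) = 322*203 + 276333 = 65366 + 276333 = 341699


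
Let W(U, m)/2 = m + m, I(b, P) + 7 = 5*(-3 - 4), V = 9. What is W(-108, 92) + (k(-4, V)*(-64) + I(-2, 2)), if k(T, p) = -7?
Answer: 774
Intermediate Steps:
I(b, P) = -42 (I(b, P) = -7 + 5*(-3 - 4) = -7 + 5*(-7) = -7 - 35 = -42)
W(U, m) = 4*m (W(U, m) = 2*(m + m) = 2*(2*m) = 4*m)
W(-108, 92) + (k(-4, V)*(-64) + I(-2, 2)) = 4*92 + (-7*(-64) - 42) = 368 + (448 - 42) = 368 + 406 = 774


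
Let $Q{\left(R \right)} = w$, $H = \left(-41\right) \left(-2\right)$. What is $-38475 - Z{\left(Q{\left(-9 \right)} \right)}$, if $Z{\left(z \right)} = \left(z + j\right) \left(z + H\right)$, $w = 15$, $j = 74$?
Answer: $-47108$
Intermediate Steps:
$H = 82$
$Q{\left(R \right)} = 15$
$Z{\left(z \right)} = \left(74 + z\right) \left(82 + z\right)$ ($Z{\left(z \right)} = \left(z + 74\right) \left(z + 82\right) = \left(74 + z\right) \left(82 + z\right)$)
$-38475 - Z{\left(Q{\left(-9 \right)} \right)} = -38475 - \left(6068 + 15^{2} + 156 \cdot 15\right) = -38475 - \left(6068 + 225 + 2340\right) = -38475 - 8633 = -47108$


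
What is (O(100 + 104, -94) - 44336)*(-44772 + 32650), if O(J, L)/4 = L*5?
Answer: 560230352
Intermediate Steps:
O(J, L) = 20*L (O(J, L) = 4*(L*5) = 4*(5*L) = 20*L)
(O(100 + 104, -94) - 44336)*(-44772 + 32650) = (20*(-94) - 44336)*(-44772 + 32650) = (-1880 - 44336)*(-12122) = -46216*(-12122) = 560230352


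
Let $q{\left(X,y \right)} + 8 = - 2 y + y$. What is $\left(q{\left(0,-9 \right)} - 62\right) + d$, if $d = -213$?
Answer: $-274$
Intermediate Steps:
$q{\left(X,y \right)} = -8 - y$ ($q{\left(X,y \right)} = -8 + \left(- 2 y + y\right) = -8 - y$)
$\left(q{\left(0,-9 \right)} - 62\right) + d = \left(\left(-8 - -9\right) - 62\right) - 213 = \left(\left(-8 + 9\right) - 62\right) - 213 = \left(1 - 62\right) - 213 = -61 - 213 = -274$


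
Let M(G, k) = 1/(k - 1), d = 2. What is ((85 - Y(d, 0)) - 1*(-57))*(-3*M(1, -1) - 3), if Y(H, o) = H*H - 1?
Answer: -417/2 ≈ -208.50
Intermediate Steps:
Y(H, o) = -1 + H**2 (Y(H, o) = H**2 - 1 = -1 + H**2)
M(G, k) = 1/(-1 + k)
((85 - Y(d, 0)) - 1*(-57))*(-3*M(1, -1) - 3) = ((85 - (-1 + 2**2)) - 1*(-57))*(-3/(-1 - 1) - 3) = ((85 - (-1 + 4)) + 57)*(-3/(-2) - 3) = ((85 - 1*3) + 57)*(-3*(-1/2) - 3) = ((85 - 3) + 57)*(3/2 - 3) = (82 + 57)*(-3/2) = 139*(-3/2) = -417/2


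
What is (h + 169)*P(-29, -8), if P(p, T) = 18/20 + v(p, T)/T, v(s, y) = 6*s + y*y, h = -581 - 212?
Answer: -45708/5 ≈ -9141.6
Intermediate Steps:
h = -793
v(s, y) = y² + 6*s (v(s, y) = 6*s + y² = y² + 6*s)
P(p, T) = 9/10 + (T² + 6*p)/T (P(p, T) = 18/20 + (T² + 6*p)/T = 18*(1/20) + (T² + 6*p)/T = 9/10 + (T² + 6*p)/T)
(h + 169)*P(-29, -8) = (-793 + 169)*(9/10 - 8 + 6*(-29)/(-8)) = -624*(9/10 - 8 + 6*(-29)*(-⅛)) = -624*(9/10 - 8 + 87/4) = -624*293/20 = -45708/5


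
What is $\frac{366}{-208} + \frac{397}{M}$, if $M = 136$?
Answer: $\frac{1025}{884} \approx 1.1595$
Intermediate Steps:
$\frac{366}{-208} + \frac{397}{M} = \frac{366}{-208} + \frac{397}{136} = 366 \left(- \frac{1}{208}\right) + 397 \cdot \frac{1}{136} = - \frac{183}{104} + \frac{397}{136} = \frac{1025}{884}$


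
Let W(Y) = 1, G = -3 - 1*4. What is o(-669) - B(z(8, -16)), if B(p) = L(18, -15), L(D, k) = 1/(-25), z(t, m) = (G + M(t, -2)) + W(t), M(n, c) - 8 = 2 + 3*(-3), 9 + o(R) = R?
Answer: -16949/25 ≈ -677.96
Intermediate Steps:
G = -7 (G = -3 - 4 = -7)
o(R) = -9 + R
M(n, c) = 1 (M(n, c) = 8 + (2 + 3*(-3)) = 8 + (2 - 9) = 8 - 7 = 1)
z(t, m) = -5 (z(t, m) = (-7 + 1) + 1 = -6 + 1 = -5)
L(D, k) = -1/25
B(p) = -1/25
o(-669) - B(z(8, -16)) = (-9 - 669) - 1*(-1/25) = -678 + 1/25 = -16949/25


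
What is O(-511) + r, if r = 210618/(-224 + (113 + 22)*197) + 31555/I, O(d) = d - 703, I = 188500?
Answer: -1198835927819/994186700 ≈ -1205.8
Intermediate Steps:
O(d) = -703 + d
r = 8106725981/994186700 (r = 210618/(-224 + (113 + 22)*197) + 31555/188500 = 210618/(-224 + 135*197) + 31555*(1/188500) = 210618/(-224 + 26595) + 6311/37700 = 210618/26371 + 6311/37700 = 8106725981/994186700 ≈ 8.1541)
O(-511) + r = (-703 - 511) + 8106725981/994186700 = -1214 + 8106725981/994186700 = -1198835927819/994186700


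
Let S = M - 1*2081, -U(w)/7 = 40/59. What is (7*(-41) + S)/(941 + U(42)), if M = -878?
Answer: -63838/18413 ≈ -3.4670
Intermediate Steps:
U(w) = -280/59
S = -2959 (S = -878 - 1*2081 = -878 - 2081 = -2959)
(7*(-41) + S)/(941 + U(42)) = (7*(-41) - 2959)/(941 - 280/59) = (-287 - 2959)/(55239/59) = -3246*59/55239 = -63838/18413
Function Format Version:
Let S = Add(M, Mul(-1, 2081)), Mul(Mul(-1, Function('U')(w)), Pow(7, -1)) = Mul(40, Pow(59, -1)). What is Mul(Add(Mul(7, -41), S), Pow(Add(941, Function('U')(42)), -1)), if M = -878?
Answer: Rational(-63838, 18413) ≈ -3.4670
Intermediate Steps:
Function('U')(w) = Rational(-280, 59) (Function('U')(w) = Mul(-7, Mul(40, Pow(59, -1))) = Mul(-7, Mul(40, Rational(1, 59))) = Mul(-7, Rational(40, 59)) = Rational(-280, 59))
S = -2959 (S = Add(-878, Mul(-1, 2081)) = Add(-878, -2081) = -2959)
Mul(Add(Mul(7, -41), S), Pow(Add(941, Function('U')(42)), -1)) = Mul(Add(Mul(7, -41), -2959), Pow(Add(941, Rational(-280, 59)), -1)) = Mul(Add(-287, -2959), Pow(Rational(55239, 59), -1)) = Mul(-3246, Rational(59, 55239)) = Rational(-63838, 18413)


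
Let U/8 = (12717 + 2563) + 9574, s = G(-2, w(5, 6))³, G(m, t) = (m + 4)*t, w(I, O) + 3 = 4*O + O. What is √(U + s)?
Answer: 2*√89074 ≈ 596.91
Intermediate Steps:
w(I, O) = -3 + 5*O (w(I, O) = -3 + (4*O + O) = -3 + 5*O)
G(m, t) = t*(4 + m) (G(m, t) = (4 + m)*t = t*(4 + m))
s = 157464 (s = ((-3 + 5*6)*(4 - 2))³ = ((-3 + 30)*2)³ = (27*2)³ = 54³ = 157464)
U = 198832 (U = 8*((12717 + 2563) + 9574) = 8*(15280 + 9574) = 8*24854 = 198832)
√(U + s) = √(198832 + 157464) = √356296 = 2*√89074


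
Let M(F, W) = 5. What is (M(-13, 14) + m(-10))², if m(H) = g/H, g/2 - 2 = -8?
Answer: 961/25 ≈ 38.440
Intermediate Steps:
g = -12 (g = 4 + 2*(-8) = 4 - 16 = -12)
m(H) = -12/H
(M(-13, 14) + m(-10))² = (5 - 12/(-10))² = (5 - 12*(-⅒))² = (5 + 6/5)² = (31/5)² = 961/25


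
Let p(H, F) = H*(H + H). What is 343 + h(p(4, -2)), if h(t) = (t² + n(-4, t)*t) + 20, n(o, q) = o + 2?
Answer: 1323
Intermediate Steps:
p(H, F) = 2*H² (p(H, F) = H*(2*H) = 2*H²)
n(o, q) = 2 + o
h(t) = 20 + t² - 2*t (h(t) = (t² + (2 - 4)*t) + 20 = (t² - 2*t) + 20 = 20 + t² - 2*t)
343 + h(p(4, -2)) = 343 + (20 + (2*4²)² - 4*4²) = 343 + (20 + (2*16)² - 4*16) = 343 + (20 + 32² - 2*32) = 343 + (20 + 1024 - 64) = 343 + 980 = 1323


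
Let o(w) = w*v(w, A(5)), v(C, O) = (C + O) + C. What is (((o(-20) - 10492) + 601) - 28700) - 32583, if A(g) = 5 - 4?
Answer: -70394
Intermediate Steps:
A(g) = 1
v(C, O) = O + 2*C
o(w) = w*(1 + 2*w)
(((o(-20) - 10492) + 601) - 28700) - 32583 = (((-20*(1 + 2*(-20)) - 10492) + 601) - 28700) - 32583 = (((-20*(1 - 40) - 10492) + 601) - 28700) - 32583 = (((-20*(-39) - 10492) + 601) - 28700) - 32583 = (((780 - 10492) + 601) - 28700) - 32583 = ((-9712 + 601) - 28700) - 32583 = (-9111 - 28700) - 32583 = -37811 - 32583 = -70394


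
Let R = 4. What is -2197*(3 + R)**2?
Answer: -107653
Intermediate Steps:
-2197*(3 + R)**2 = -2197*(3 + 4)**2 = -2197*7**2 = -2197*49 = -107653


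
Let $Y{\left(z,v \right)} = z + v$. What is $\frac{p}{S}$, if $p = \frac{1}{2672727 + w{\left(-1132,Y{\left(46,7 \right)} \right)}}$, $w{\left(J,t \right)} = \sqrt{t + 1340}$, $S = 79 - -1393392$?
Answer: $\frac{2672727}{9954217748073177056} - \frac{\sqrt{1393}}{9954217748073177056} \approx 2.685 \cdot 10^{-13}$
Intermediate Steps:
$S = 1393471$ ($S = 79 + 1393392 = 1393471$)
$Y{\left(z,v \right)} = v + z$
$w{\left(J,t \right)} = \sqrt{1340 + t}$
$p = \frac{1}{2672727 + \sqrt{1393}}$ ($p = \frac{1}{2672727 + \sqrt{1340 + \left(7 + 46\right)}} = \frac{1}{2672727 + \sqrt{1340 + 53}} = \frac{1}{2672727 + \sqrt{1393}} \approx 3.7414 \cdot 10^{-7}$)
$\frac{p}{S} = \frac{\frac{2672727}{7143469615136} - \frac{\sqrt{1393}}{7143469615136}}{1393471} = \left(\frac{2672727}{7143469615136} - \frac{\sqrt{1393}}{7143469615136}\right) \frac{1}{1393471} = \frac{2672727}{9954217748073177056} - \frac{\sqrt{1393}}{9954217748073177056}$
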